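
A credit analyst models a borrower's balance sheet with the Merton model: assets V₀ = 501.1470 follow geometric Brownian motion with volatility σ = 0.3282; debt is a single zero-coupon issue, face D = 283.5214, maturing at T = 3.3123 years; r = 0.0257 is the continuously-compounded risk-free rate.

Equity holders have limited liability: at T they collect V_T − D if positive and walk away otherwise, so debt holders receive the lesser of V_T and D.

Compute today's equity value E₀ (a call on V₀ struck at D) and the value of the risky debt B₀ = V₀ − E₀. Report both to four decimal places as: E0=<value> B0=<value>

E0=255.2533 B0=245.8937

d₁ = [ln(V₀/D) + (r + σ²/2)T] / (σ√T)
   = [ln(501.1470/283.5214) + (0.0257 + 0.5·0.3282²)·3.3123] / (0.3282·√3.3123)
   = [0.569612 + 0.263519] / 0.597315 = 1.394793
d₂ = d₁ − σ√T = 1.394793 − 0.597315 = 0.797478
N(d₁) = 0.918461,  N(d₂) = 0.787413,  e^(−rT) = 0.918396
E₀ = V₀·N(d₁) − D·e^(−rT)·N(d₂)
   = 501.1470·0.918461 − 283.5214·0.918396·0.787413 = 255.253264
B₀ = V₀ − E₀ = 501.1470 − 255.253264 = 245.893736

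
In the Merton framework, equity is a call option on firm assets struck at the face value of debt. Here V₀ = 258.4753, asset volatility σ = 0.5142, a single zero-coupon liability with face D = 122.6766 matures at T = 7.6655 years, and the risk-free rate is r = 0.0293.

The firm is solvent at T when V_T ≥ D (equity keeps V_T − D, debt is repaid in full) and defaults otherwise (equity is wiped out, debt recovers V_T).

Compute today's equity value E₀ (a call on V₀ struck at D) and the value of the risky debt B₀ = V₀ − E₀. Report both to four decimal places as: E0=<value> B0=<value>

d₁ = [ln(V₀/D) + (r + σ²/2)T] / (σ√T)
   = [ln(258.4753/122.6766) + (0.0293 + 0.5·0.5142²)·7.6655] / (0.5142·√7.6655)
   = [0.745249 + 1.237985] / 1.423647 = 1.393065
d₂ = d₁ − σ√T = 1.393065 − 1.423647 = -0.030582
N(d₁) = 0.918200,  N(d₂) = 0.487802,  e^(−rT) = 0.798836
E₀ = V₀·N(d₁) − D·e^(−rT)·N(d₂)
   = 258.4753·0.918200 − 122.6766·0.798836·0.487802 = 189.528178
B₀ = V₀ − E₀ = 258.4753 − 189.528178 = 68.947122

E0=189.5282 B0=68.9471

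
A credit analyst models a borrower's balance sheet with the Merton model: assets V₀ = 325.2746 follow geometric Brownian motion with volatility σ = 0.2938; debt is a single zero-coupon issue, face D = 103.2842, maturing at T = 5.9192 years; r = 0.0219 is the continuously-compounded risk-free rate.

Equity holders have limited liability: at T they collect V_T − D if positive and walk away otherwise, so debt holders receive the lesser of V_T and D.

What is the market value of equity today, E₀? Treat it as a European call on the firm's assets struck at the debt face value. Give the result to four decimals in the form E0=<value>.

d₁ = [ln(V₀/D) + (r + σ²/2)T] / (σ√T)
   = [ln(325.2746/103.2842) + (0.0219 + 0.5·0.2938²)·5.9192] / (0.2938·√5.9192)
   = [1.147185 + 0.385099] / 0.714798 = 2.143660
d₂ = d₁ − σ√T = 2.143660 − 0.714798 = 1.428862
N(d₁) = 0.983970,  N(d₂) = 0.923478,  e^(−rT) = 0.878420
E₀ = V₀·N(d₁) − D·e^(−rT)·N(d₂)
   = 325.2746·0.983970 − 103.2842·0.878420·0.923478 = 236.276121

E0=236.2761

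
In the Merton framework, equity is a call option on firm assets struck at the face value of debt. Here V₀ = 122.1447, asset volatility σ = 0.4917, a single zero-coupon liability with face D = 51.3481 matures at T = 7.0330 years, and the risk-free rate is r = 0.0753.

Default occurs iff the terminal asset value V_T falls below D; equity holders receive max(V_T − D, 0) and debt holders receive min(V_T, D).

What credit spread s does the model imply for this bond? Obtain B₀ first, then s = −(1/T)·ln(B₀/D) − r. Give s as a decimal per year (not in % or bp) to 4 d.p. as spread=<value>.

d₁ = [ln(V₀/D) + (r + σ²/2)T] / (σ√T)
   = [ln(122.1447/51.3481) + (0.0753 + 0.5·0.4917²)·7.0330] / (0.4917·√7.0330)
   = [0.866578 + 1.379765] / 1.303979 = 1.722684
d₂ = d₁ − σ√T = 1.722684 − 1.303979 = 0.418705
N(d₁) = 0.957527,  N(d₂) = 0.662284,  e^(−rT) = 0.588849
E₀ = V₀·N(d₁) − D·e^(−rT)·N(d₂)
   = 122.1447·0.957527 − 51.3481·0.588849·0.662284 = 96.931846
B₀ = V₀ − E₀ = 122.1447 − 96.931846 = 25.212854
spread = −(1/T)·ln(B₀/D) − r = −(1/7.0330)·ln(25.212854/51.3481) − 0.0753 = 0.02583380

spread=0.0258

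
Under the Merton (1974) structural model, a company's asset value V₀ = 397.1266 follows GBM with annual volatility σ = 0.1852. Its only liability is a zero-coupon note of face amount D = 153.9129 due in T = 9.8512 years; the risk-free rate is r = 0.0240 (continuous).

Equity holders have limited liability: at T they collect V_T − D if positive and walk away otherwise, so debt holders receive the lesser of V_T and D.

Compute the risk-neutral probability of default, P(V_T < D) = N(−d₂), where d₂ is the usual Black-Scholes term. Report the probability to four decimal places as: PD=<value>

PD=0.0403

d₁ = [ln(V₀/D) + (r + σ²/2)T] / (σ√T)
   = [ln(397.1266/153.9129) + (0.0240 + 0.5·0.1852²)·9.8512] / (0.1852·√9.8512)
   = [0.947868 + 0.405372] / 0.581280 = 2.328034
d₂ = d₁ − σ√T = 2.328034 − 0.581280 = 1.746754
risk-neutral PD = N(−d₂) = N(-1.746754) = 0.040340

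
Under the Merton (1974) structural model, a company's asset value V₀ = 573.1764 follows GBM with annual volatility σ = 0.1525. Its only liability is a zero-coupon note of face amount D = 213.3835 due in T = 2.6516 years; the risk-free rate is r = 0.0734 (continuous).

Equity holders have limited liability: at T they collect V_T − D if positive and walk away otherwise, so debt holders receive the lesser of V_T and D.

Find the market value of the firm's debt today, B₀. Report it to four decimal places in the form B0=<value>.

B0=175.6448

d₁ = [ln(V₀/D) + (r + σ²/2)T] / (σ√T)
   = [ln(573.1764/213.3835) + (0.0734 + 0.5·0.1525²)·2.6516] / (0.1525·√2.6516)
   = [0.988103 + 0.225461] / 0.248327 = 4.886957
d₂ = d₁ − σ√T = 4.886957 − 0.248327 = 4.638630
N(d₁) = 0.999999,  N(d₂) = 0.999998,  e^(−rT) = 0.823141
E₀ = V₀·N(d₁) − D·e^(−rT)·N(d₂)
   = 573.1764·0.999999 − 213.3835·0.823141·0.999998 = 397.531649
B₀ = V₀ − E₀ = 573.1764 − 397.531649 = 175.644751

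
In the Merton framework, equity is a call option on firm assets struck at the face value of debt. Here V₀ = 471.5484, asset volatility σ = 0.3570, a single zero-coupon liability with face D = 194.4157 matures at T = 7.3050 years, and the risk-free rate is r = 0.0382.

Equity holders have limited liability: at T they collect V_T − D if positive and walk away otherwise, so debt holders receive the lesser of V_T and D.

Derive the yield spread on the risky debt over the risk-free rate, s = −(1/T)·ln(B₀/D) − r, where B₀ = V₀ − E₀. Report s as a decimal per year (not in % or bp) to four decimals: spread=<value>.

spread=0.0127

d₁ = [ln(V₀/D) + (r + σ²/2)T] / (σ√T)
   = [ln(471.5484/194.4157) + (0.0382 + 0.5·0.3570²)·7.3050] / (0.3570·√7.3050)
   = [0.886023 + 0.744558] / 0.964891 = 1.689912
d₂ = d₁ − σ√T = 1.689912 − 0.964891 = 0.725021
N(d₁) = 0.954478,  N(d₂) = 0.765781,  e^(−rT) = 0.756501
E₀ = V₀·N(d₁) − D·e^(−rT)·N(d₂)
   = 471.5484·0.954478 − 194.4157·0.756501·0.765781 = 337.454676
B₀ = V₀ − E₀ = 471.5484 − 337.454676 = 134.093724
spread = −(1/T)·ln(B₀/D) − r = −(1/7.3050)·ln(134.093724/194.4157) − 0.0382 = 0.01265006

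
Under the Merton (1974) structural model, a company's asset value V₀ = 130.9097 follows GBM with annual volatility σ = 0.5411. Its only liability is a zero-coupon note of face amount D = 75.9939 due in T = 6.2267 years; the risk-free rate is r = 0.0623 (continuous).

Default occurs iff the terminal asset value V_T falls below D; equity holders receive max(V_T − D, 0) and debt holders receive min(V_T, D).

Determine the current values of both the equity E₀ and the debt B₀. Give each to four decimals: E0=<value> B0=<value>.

d₁ = [ln(V₀/D) + (r + σ²/2)T] / (σ√T)
   = [ln(130.9097/75.9939) + (0.0623 + 0.5·0.5411²)·6.2267] / (0.5411·√6.2267)
   = [0.543855 + 1.299479] / 1.350226 = 1.365203
d₂ = d₁ − σ√T = 1.365203 − 1.350226 = 0.014977
N(d₁) = 0.913905,  N(d₂) = 0.505975,  e^(−rT) = 0.678464
E₀ = V₀·N(d₁) − D·e^(−rT)·N(d₂)
   = 130.9097·0.913905 − 75.9939·0.678464·0.505975 = 93.551454
B₀ = V₀ − E₀ = 130.9097 − 93.551454 = 37.358246

E0=93.5515 B0=37.3582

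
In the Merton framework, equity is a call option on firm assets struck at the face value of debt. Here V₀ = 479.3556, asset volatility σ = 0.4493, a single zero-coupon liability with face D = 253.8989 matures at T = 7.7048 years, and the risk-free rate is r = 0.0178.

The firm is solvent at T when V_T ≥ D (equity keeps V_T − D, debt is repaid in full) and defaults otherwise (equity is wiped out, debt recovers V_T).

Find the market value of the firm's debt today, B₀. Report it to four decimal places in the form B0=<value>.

B0=161.5733

d₁ = [ln(V₀/D) + (r + σ²/2)T] / (σ√T)
   = [ln(479.3556/253.8989) + (0.0178 + 0.5·0.4493²)·7.7048] / (0.4493·√7.7048)
   = [0.635507 + 0.914831] / 1.247145 = 1.243109
d₂ = d₁ − σ√T = 1.243109 − 1.247145 = -0.004036
N(d₁) = 0.893086,  N(d₂) = 0.498390,  e^(−rT) = 0.871843
E₀ = V₀·N(d₁) − D·e^(−rT)·N(d₂)
   = 479.3556·0.893086 − 253.8989·0.871843·0.498390 = 317.782269
B₀ = V₀ − E₀ = 479.3556 − 317.782269 = 161.573331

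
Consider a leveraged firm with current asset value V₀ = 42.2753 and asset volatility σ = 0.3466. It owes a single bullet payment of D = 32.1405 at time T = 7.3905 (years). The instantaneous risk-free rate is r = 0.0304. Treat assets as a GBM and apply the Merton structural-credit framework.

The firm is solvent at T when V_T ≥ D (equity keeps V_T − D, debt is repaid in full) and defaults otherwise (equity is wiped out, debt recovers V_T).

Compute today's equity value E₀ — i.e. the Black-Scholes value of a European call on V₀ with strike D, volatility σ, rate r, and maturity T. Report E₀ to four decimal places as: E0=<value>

E0=22.1404

d₁ = [ln(V₀/D) + (r + σ²/2)T] / (σ√T)
   = [ln(42.2753/32.1405) + (0.0304 + 0.5·0.3466²)·7.3905] / (0.3466·√7.3905)
   = [0.274086 + 0.668587] / 0.942249 = 1.000451
d₂ = d₁ − σ√T = 1.000451 − 0.942249 = 0.058202
N(d₁) = 0.841454,  N(d₂) = 0.523206,  e^(−rT) = 0.798779
E₀ = V₀·N(d₁) − D·e^(−rT)·N(d₂)
   = 42.2753·0.841454 − 32.1405·0.798779·0.523206 = 22.140359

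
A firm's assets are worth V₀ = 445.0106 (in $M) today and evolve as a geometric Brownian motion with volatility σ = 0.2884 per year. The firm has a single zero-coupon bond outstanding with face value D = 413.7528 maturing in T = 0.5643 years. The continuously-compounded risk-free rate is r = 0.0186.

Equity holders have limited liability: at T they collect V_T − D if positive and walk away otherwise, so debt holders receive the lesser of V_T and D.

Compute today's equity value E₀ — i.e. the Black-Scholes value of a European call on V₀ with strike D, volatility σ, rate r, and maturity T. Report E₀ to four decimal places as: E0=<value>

d₁ = [ln(V₀/D) + (r + σ²/2)T] / (σ√T)
   = [ln(445.0106/413.7528) + (0.0186 + 0.5·0.2884²)·0.5643] / (0.2884·√0.5643)
   = [0.072829 + 0.033964] / 0.216646 = 0.492939
d₂ = d₁ − σ√T = 0.492939 − 0.216646 = 0.276293
N(d₁) = 0.688972,  N(d₂) = 0.608838,  e^(−rT) = 0.989559
E₀ = V₀·N(d₁) − D·e^(−rT)·N(d₂)
   = 445.0106·0.688972 − 413.7528·0.989559·0.608838 = 57.321454

E0=57.3215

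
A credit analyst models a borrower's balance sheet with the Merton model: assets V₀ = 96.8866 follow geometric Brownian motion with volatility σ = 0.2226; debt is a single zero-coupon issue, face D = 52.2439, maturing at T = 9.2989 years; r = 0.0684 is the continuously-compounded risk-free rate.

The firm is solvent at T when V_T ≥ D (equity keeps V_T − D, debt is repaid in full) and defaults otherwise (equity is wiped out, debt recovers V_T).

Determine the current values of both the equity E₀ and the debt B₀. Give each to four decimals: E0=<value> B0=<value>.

E0=69.6557 B0=27.2309

d₁ = [ln(V₀/D) + (r + σ²/2)T] / (σ√T)
   = [ln(96.8866/52.2439) + (0.0684 + 0.5·0.2226²)·9.2989] / (0.2226·√9.2989)
   = [0.617618 + 0.866429] / 0.678799 = 2.186284
d₂ = d₁ − σ√T = 2.186284 − 0.678799 = 1.507485
N(d₁) = 0.985603,  N(d₂) = 0.934157,  e^(−rT) = 0.529382
E₀ = V₀·N(d₁) − D·e^(−rT)·N(d₂)
   = 96.8866·0.985603 − 52.2439·0.529382·0.934157 = 69.655720
B₀ = V₀ − E₀ = 96.8866 − 69.655720 = 27.230880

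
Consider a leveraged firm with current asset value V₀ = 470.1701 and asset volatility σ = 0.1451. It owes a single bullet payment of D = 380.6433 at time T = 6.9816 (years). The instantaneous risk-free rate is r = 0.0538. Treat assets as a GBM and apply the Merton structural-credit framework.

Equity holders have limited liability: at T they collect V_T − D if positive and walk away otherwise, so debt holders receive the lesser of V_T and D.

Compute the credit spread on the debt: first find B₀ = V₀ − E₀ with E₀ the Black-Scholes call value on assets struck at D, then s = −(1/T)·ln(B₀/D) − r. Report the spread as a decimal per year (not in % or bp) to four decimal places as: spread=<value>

spread=0.0020

d₁ = [ln(V₀/D) + (r + σ²/2)T] / (σ√T)
   = [ln(470.1701/380.6433) + (0.0538 + 0.5·0.1451²)·6.9816] / (0.1451·√6.9816)
   = [0.211232 + 0.449105] / 0.383394 = 1.722348
d₂ = d₁ − σ√T = 1.722348 − 0.383394 = 1.338954
N(d₁) = 0.957497,  N(d₂) = 0.909707,  e^(−rT) = 0.686870
E₀ = V₀·N(d₁) − D·e^(−rT)·N(d₂)
   = 470.1701·0.957497 − 380.6433·0.686870·0.909707 = 212.341109
B₀ = V₀ − E₀ = 470.1701 − 212.341109 = 257.828991
spread = −(1/T)·ln(B₀/D) − r = −(1/6.9816)·ln(257.828991/380.6433) − 0.0538 = 0.00199898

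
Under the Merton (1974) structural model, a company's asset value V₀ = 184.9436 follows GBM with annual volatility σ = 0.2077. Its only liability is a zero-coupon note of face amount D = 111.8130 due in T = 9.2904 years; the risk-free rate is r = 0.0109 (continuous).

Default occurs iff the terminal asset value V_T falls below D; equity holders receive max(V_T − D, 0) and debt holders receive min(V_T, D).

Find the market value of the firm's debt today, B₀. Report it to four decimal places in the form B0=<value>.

B0=93.4343

d₁ = [ln(V₀/D) + (r + σ²/2)T] / (σ√T)
   = [ln(184.9436/111.8130) + (0.0109 + 0.5·0.2077²)·9.2904] / (0.2077·√9.2904)
   = [0.503223 + 0.301656] / 0.633073 = 1.271385
d₂ = d₁ − σ√T = 1.271385 − 0.633073 = 0.638312
N(d₁) = 0.898204,  N(d₂) = 0.738365,  e^(−rT) = 0.903693
E₀ = V₀·N(d₁) − D·e^(−rT)·N(d₂)
   = 184.9436·0.898204 − 111.8130·0.903693·0.738365 = 91.509303
B₀ = V₀ − E₀ = 184.9436 − 91.509303 = 93.434297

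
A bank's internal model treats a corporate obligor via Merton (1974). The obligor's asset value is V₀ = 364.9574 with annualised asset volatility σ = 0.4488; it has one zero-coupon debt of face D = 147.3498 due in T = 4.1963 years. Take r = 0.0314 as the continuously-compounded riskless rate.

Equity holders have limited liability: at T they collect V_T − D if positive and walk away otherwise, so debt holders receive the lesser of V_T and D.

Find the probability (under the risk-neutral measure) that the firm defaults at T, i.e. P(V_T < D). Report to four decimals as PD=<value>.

d₁ = [ln(V₀/D) + (r + σ²/2)T] / (σ√T)
   = [ln(364.9574/147.3498) + (0.0314 + 0.5·0.4488²)·4.1963] / (0.4488·√4.1963)
   = [0.906971 + 0.554376] / 0.919361 = 1.589525
d₂ = d₁ − σ√T = 1.589525 − 0.919361 = 0.670164
risk-neutral PD = N(−d₂) = N(-0.670164) = 0.251377

PD=0.2514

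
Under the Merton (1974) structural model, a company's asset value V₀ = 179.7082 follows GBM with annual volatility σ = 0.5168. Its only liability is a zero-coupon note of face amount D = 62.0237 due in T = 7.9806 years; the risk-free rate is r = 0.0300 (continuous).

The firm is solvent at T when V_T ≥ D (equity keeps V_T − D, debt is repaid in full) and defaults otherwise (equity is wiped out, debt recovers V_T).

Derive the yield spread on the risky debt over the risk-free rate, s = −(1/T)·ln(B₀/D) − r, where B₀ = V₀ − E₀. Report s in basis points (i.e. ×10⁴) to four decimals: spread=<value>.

spread=348.3989

d₁ = [ln(V₀/D) + (r + σ²/2)T] / (σ√T)
   = [ln(179.7082/62.0237) + (0.0300 + 0.5·0.5168²)·7.9806] / (0.5168·√7.9806)
   = [1.063818 + 1.305156] / 1.459958 = 1.622632
d₂ = d₁ − σ√T = 1.622632 − 1.459958 = 0.162674
N(d₁) = 0.947666,  N(d₂) = 0.564613,  e^(−rT) = 0.787086
E₀ = V₀·N(d₁) − D·e^(−rT)·N(d₂)
   = 179.7082·0.947666 − 62.0237·0.787086·0.564613 = 142.740101
B₀ = V₀ − E₀ = 179.7082 − 142.740101 = 36.968099
spread = −(1/T)·ln(B₀/D) − r = −(1/7.9806)·ln(36.968099/62.0237) − 0.0300 = 0.03483989
in basis points: 0.03483989 × 10⁴ = 348.3989 bp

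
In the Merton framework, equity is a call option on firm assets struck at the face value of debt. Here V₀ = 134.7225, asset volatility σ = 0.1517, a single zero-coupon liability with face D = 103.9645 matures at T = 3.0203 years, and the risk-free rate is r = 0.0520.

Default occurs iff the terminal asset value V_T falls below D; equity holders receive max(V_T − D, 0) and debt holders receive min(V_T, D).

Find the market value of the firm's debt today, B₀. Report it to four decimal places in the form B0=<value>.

d₁ = [ln(V₀/D) + (r + σ²/2)T] / (σ√T)
   = [ln(134.7225/103.9645) + (0.0520 + 0.5·0.1517²)·3.0203] / (0.1517·√3.0203)
   = [0.259168 + 0.191809] / 0.263640 = 1.710578
d₂ = d₁ − σ√T = 1.710578 − 0.263640 = 1.446939
N(d₁) = 0.956420,  N(d₂) = 0.926043,  e^(−rT) = 0.854657
E₀ = V₀·N(d₁) − D·e^(−rT)·N(d₂)
   = 134.7225·0.956420 − 103.9645·0.854657·0.926043 = 46.568797
B₀ = V₀ − E₀ = 134.7225 − 46.568797 = 88.153703

B0=88.1537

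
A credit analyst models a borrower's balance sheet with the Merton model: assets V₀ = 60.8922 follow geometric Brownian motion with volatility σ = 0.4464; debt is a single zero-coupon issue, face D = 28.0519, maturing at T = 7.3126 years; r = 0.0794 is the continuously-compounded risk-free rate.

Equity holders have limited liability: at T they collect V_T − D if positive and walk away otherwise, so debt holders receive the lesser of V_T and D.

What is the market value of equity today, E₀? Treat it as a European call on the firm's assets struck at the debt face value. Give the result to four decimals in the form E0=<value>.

E0=47.3669

d₁ = [ln(V₀/D) + (r + σ²/2)T] / (σ√T)
   = [ln(60.8922/28.0519) + (0.0794 + 0.5·0.4464²)·7.3126] / (0.4464·√7.3126)
   = [0.775049 + 1.309222] / 1.207147 = 1.726609
d₂ = d₁ − σ√T = 1.726609 − 1.207147 = 0.519462
N(d₁) = 0.957881,  N(d₂) = 0.698281,  e^(−rT) = 0.559551
E₀ = V₀·N(d₁) − D·e^(−rT)·N(d₂)
   = 60.8922·0.957881 − 28.0519·0.559551·0.698281 = 47.366940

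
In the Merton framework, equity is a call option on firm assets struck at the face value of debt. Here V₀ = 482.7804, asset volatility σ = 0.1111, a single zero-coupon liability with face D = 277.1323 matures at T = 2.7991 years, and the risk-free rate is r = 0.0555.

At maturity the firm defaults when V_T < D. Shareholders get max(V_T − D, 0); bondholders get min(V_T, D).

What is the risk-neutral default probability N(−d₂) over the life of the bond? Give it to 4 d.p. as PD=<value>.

d₁ = [ln(V₀/D) + (r + σ²/2)T] / (σ√T)
   = [ln(482.7804/277.1323) + (0.0555 + 0.5·0.1111²)·2.7991] / (0.1111·√2.7991)
   = [0.555067 + 0.172625] / 0.185876 = 3.914932
d₂ = d₁ − σ√T = 3.914932 − 0.185876 = 3.729056
risk-neutral PD = N(−d₂) = N(-3.729056) = 0.000096

PD=0.0001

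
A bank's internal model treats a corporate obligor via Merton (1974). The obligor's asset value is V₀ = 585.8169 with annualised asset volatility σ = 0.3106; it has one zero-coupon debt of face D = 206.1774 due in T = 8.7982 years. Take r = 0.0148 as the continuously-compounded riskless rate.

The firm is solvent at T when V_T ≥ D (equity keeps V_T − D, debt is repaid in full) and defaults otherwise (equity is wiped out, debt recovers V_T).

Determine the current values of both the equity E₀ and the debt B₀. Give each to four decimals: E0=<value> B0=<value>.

d₁ = [ln(V₀/D) + (r + σ²/2)T] / (σ√T)
   = [ln(585.8169/206.1774) + (0.0148 + 0.5·0.3106²)·8.7982] / (0.3106·√8.7982)
   = [1.044270 + 0.554605] / 0.921294 = 1.735466
d₂ = d₁ − σ√T = 1.735466 − 0.921294 = 0.814172
N(d₁) = 0.958671,  N(d₂) = 0.792227,  e^(−rT) = 0.877908
E₀ = V₀·N(d₁) − D·e^(−rT)·N(d₂)
   = 585.8169·0.958671 − 206.1774·0.877908·0.792227 = 418.208740
B₀ = V₀ − E₀ = 585.8169 − 418.208740 = 167.608160

E0=418.2087 B0=167.6082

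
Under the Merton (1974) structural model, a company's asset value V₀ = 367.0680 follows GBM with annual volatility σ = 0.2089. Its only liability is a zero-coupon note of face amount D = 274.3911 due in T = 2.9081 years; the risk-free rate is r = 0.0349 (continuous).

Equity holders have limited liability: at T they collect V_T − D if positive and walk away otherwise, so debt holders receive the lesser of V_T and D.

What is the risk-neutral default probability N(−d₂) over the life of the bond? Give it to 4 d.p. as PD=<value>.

PD=0.1778

d₁ = [ln(V₀/D) + (r + σ²/2)T] / (σ√T)
   = [ln(367.0680/274.3911) + (0.0349 + 0.5·0.2089²)·2.9081] / (0.2089·√2.9081)
   = [0.290993 + 0.164946] / 0.356240 = 1.279863
d₂ = d₁ − σ√T = 1.279863 − 0.356240 = 0.923623
risk-neutral PD = N(−d₂) = N(-0.923623) = 0.177841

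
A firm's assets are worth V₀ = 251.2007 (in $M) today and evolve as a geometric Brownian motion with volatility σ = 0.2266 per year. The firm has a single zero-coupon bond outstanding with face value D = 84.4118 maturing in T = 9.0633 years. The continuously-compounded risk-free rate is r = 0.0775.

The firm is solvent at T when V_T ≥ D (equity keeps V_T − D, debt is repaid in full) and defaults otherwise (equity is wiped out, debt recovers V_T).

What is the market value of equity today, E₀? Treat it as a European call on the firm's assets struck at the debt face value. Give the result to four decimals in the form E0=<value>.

E0=209.4728

d₁ = [ln(V₀/D) + (r + σ²/2)T] / (σ√T)
   = [ln(251.2007/84.4118) + (0.0775 + 0.5·0.2266²)·9.0633] / (0.2266·√9.0633)
   = [1.090545 + 0.935095] / 0.682186 = 2.969335
d₂ = d₁ − σ√T = 2.969335 − 0.682186 = 2.287148
N(d₁) = 0.998508,  N(d₂) = 0.988906,  e^(−rT) = 0.495392
E₀ = V₀·N(d₁) − D·e^(−rT)·N(d₂)
   = 251.2007·0.998508 − 84.4118·0.495392·0.988906 = 209.472814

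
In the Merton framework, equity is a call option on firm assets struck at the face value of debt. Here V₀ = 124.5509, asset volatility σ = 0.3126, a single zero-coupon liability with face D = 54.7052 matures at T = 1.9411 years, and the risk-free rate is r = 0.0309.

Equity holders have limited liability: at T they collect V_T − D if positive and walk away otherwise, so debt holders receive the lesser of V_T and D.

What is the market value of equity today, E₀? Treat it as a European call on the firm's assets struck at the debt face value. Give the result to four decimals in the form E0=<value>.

d₁ = [ln(V₀/D) + (r + σ²/2)T] / (σ√T)
   = [ln(124.5509/54.7052) + (0.0309 + 0.5·0.3126²)·1.9411] / (0.3126·√1.9411)
   = [0.822756 + 0.154821] / 0.435525 = 2.244594
d₂ = d₁ − σ√T = 2.244594 − 0.435525 = 1.809070
N(d₁) = 0.987603,  N(d₂) = 0.964780,  e^(−rT) = 0.941783
E₀ = V₀·N(d₁) − D·e^(−rT)·N(d₂)
   = 124.5509·0.987603 − 54.7052·0.941783·0.964780 = 73.300938

E0=73.3009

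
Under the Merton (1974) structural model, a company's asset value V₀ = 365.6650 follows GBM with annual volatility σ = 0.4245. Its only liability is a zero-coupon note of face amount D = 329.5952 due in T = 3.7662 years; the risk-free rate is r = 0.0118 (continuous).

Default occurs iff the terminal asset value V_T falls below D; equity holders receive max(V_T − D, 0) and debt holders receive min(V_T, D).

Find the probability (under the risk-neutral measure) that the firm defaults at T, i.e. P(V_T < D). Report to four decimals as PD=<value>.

d₁ = [ln(V₀/D) + (r + σ²/2)T] / (σ√T)
   = [ln(365.6650/329.5952) + (0.0118 + 0.5·0.4245²)·3.7662] / (0.4245·√3.7662)
   = [0.103852 + 0.383776] / 0.823814 = 0.591916
d₂ = d₁ − σ√T = 0.591916 − 0.823814 = -0.231899
risk-neutral PD = N(−d₂) = N(0.231899) = 0.591692

PD=0.5917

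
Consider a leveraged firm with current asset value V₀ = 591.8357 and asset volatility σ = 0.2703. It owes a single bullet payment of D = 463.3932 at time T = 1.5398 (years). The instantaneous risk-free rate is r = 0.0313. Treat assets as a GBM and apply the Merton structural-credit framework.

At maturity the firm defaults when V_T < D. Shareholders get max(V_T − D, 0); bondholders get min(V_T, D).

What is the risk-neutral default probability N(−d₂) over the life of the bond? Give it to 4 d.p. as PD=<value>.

d₁ = [ln(V₀/D) + (r + σ²/2)T] / (σ√T)
   = [ln(591.8357/463.3932) + (0.0313 + 0.5·0.2703²)·1.5398] / (0.2703·√1.5398)
   = [0.244653 + 0.104446] / 0.335412 = 1.040809
d₂ = d₁ − σ√T = 1.040809 − 0.335412 = 0.705397
risk-neutral PD = N(−d₂) = N(-0.705397) = 0.240282

PD=0.2403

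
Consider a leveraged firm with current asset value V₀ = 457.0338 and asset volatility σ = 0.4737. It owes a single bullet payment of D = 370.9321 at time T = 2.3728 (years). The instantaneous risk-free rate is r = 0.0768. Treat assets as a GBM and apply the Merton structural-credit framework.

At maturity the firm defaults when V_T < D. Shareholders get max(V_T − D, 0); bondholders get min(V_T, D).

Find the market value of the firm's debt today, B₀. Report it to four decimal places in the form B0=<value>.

B0=259.5946

d₁ = [ln(V₀/D) + (r + σ²/2)T] / (σ√T)
   = [ln(457.0338/370.9321) + (0.0768 + 0.5·0.4737²)·2.3728] / (0.4737·√2.3728)
   = [0.208738 + 0.448449] / 0.729683 = 0.900649
d₂ = d₁ − σ√T = 0.900649 − 0.729683 = 0.170966
N(d₁) = 0.816112,  N(d₂) = 0.567875,  e^(−rT) = 0.833409
E₀ = V₀·N(d₁) − D·e^(−rT)·N(d₂)
   = 457.0338·0.816112 − 370.9321·0.833409·0.567875 = 197.439246
B₀ = V₀ − E₀ = 457.0338 − 197.439246 = 259.594554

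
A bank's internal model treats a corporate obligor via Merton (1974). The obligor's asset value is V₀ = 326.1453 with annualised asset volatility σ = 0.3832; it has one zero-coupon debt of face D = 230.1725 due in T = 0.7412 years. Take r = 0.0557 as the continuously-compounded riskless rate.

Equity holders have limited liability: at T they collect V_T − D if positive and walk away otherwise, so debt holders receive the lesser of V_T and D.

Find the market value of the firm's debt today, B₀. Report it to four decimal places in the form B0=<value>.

d₁ = [ln(V₀/D) + (r + σ²/2)T] / (σ√T)
   = [ln(326.1453/230.1725) + (0.0557 + 0.5·0.3832²)·0.7412] / (0.3832·√0.7412)
   = [0.348514 + 0.095705] / 0.329908 = 1.346491
d₂ = d₁ − σ√T = 1.346491 − 0.329908 = 1.016583
N(d₁) = 0.910928,  N(d₂) = 0.845324,  e^(−rT) = 0.959556
E₀ = V₀·N(d₁) − D·e^(−rT)·N(d₂)
   = 326.1453·0.910928 − 230.1725·0.959556·0.845324 = 110.393756
B₀ = V₀ − E₀ = 326.1453 − 110.393756 = 215.751544

B0=215.7515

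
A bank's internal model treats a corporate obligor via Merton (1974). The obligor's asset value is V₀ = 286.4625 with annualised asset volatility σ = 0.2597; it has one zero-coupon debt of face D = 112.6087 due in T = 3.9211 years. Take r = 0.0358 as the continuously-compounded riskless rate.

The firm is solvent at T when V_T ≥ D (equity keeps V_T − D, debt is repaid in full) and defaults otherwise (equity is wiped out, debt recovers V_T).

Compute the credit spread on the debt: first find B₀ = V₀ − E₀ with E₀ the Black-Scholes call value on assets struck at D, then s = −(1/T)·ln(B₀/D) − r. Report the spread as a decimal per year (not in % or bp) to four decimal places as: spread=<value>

d₁ = [ln(V₀/D) + (r + σ²/2)T] / (σ√T)
   = [ln(286.4625/112.6087) + (0.0358 + 0.5·0.2597²)·3.9211] / (0.2597·√3.9211)
   = [0.933689 + 0.272603] / 0.514252 = 2.345721
d₂ = d₁ − σ√T = 2.345721 − 0.514252 = 1.831469
N(d₁) = 0.990505,  N(d₂) = 0.966485,  e^(−rT) = 0.869032
E₀ = V₀·N(d₁) − D·e^(−rT)·N(d₂)
   = 286.4625·0.990505 − 112.6087·0.869032·0.966485 = 189.161758
B₀ = V₀ − E₀ = 286.4625 − 189.161758 = 97.300742
spread = −(1/T)·ln(B₀/D) − r = −(1/3.9211)·ln(97.300742/112.6087) − 0.0358 = 0.00146311

spread=0.0015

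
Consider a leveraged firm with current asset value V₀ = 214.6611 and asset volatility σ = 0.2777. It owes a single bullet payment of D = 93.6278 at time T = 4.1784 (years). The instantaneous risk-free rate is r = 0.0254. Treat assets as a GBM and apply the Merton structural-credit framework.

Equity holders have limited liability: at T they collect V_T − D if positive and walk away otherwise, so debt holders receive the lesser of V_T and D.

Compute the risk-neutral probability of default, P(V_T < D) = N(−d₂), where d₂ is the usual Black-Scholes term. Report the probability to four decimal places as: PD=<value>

d₁ = [ln(V₀/D) + (r + σ²/2)T] / (σ√T)
   = [ln(214.6611/93.6278) + (0.0254 + 0.5·0.2777²)·4.1784] / (0.2777·√4.1784)
   = [0.829733 + 0.267245] / 0.567650 = 1.932489
d₂ = d₁ − σ√T = 1.932489 − 0.567650 = 1.364839
risk-neutral PD = N(−d₂) = N(-1.364839) = 0.086152

PD=0.0862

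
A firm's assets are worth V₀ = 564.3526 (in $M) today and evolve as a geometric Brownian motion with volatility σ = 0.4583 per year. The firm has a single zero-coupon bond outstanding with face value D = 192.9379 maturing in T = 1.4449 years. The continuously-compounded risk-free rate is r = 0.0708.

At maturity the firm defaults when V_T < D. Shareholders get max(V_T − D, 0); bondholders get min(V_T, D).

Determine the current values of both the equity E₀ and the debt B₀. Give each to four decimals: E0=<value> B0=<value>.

E0=391.1623 B0=173.1903

d₁ = [ln(V₀/D) + (r + σ²/2)T] / (σ√T)
   = [ln(564.3526/192.9379) + (0.0708 + 0.5·0.4583²)·1.4449] / (0.4583·√1.4449)
   = [1.073311 + 0.254042] / 0.550895 = 2.409448
d₂ = d₁ − σ√T = 2.409448 − 0.550895 = 1.858553
N(d₁) = 0.992012,  N(d₂) = 0.968455,  e^(−rT) = 0.902760
E₀ = V₀·N(d₁) − D·e^(−rT)·N(d₂)
   = 564.3526·0.992012 − 192.9379·0.902760·0.968455 = 391.162253
B₀ = V₀ − E₀ = 564.3526 − 391.162253 = 173.190347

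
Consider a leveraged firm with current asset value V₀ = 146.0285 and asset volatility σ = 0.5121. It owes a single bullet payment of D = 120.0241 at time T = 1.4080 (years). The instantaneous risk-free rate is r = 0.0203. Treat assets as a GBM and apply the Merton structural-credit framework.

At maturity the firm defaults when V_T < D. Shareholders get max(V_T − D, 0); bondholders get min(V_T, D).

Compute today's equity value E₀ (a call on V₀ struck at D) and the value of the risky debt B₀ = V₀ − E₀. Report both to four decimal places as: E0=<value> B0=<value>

d₁ = [ln(V₀/D) + (r + σ²/2)T] / (σ√T)
   = [ln(146.0285/120.0241) + (0.0203 + 0.5·0.5121²)·1.4080] / (0.5121·√1.4080)
   = [0.196109 + 0.213204] / 0.607654 = 0.673596
d₂ = d₁ − σ√T = 0.673596 − 0.607654 = 0.065942
N(d₁) = 0.749716,  N(d₂) = 0.526288,  e^(−rT) = 0.971822
E₀ = V₀·N(d₁) − D·e^(−rT)·N(d₂)
   = 146.0285·0.749716 − 120.0241·0.971822·0.526288 = 48.092542
B₀ = V₀ − E₀ = 146.0285 − 48.092542 = 97.935958

E0=48.0925 B0=97.9360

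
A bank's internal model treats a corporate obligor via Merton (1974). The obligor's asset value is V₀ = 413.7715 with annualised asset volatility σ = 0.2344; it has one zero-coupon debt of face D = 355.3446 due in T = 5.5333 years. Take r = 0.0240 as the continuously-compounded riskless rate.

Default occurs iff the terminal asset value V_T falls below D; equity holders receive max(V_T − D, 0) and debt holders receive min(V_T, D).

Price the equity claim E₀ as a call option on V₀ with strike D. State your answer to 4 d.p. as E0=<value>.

E0=139.9894

d₁ = [ln(V₀/D) + (r + σ²/2)T] / (σ√T)
   = [ln(413.7715/355.3446) + (0.0240 + 0.5·0.2344²)·5.5333] / (0.2344·√5.5333)
   = [0.152226 + 0.284808] / 0.551378 = 0.792621
d₂ = d₁ − σ√T = 0.792621 − 0.551378 = 0.241243
N(d₁) = 0.786001,  N(d₂) = 0.595317,  e^(−rT) = 0.875641
E₀ = V₀·N(d₁) − D·e^(−rT)·N(d₂)
   = 413.7715·0.786001 − 355.3446·0.875641·0.595317 = 139.989415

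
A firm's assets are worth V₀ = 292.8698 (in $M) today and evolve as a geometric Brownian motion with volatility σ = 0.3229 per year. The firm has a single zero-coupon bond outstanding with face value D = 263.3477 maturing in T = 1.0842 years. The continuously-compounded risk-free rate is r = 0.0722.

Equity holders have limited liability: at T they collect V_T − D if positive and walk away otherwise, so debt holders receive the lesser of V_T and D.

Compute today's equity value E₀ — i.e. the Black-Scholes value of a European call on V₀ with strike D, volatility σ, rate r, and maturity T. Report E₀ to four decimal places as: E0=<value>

E0=65.6737

d₁ = [ln(V₀/D) + (r + σ²/2)T] / (σ√T)
   = [ln(292.8698/263.3477) + (0.0722 + 0.5·0.3229²)·1.0842] / (0.3229·√1.0842)
   = [0.106253 + 0.134801] / 0.336219 = 0.716954
d₂ = d₁ − σ√T = 0.716954 − 0.336219 = 0.380735
N(d₁) = 0.763299,  N(d₂) = 0.648300,  e^(−rT) = 0.924706
E₀ = V₀·N(d₁) − D·e^(−rT)·N(d₂)
   = 292.8698·0.763299 − 263.3477·0.924706·0.648300 = 65.673651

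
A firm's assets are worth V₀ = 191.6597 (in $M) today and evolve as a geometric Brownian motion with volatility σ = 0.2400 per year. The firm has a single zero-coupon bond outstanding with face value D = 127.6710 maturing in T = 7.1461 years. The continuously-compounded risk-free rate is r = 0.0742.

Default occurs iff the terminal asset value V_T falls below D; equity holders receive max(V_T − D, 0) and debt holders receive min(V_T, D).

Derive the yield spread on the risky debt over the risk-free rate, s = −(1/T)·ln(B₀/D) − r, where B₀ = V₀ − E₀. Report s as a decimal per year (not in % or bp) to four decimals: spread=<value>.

d₁ = [ln(V₀/D) + (r + σ²/2)T] / (σ√T)
   = [ln(191.6597/127.6710) + (0.0742 + 0.5·0.2400²)·7.1461] / (0.2400·√7.1461)
   = [0.406265 + 0.736048] / 0.641573 = 1.780489
d₂ = d₁ − σ√T = 1.780489 − 0.641573 = 1.138917
N(d₁) = 0.962502,  N(d₂) = 0.872631,  e^(−rT) = 0.588463
E₀ = V₀·N(d₁) − D·e^(−rT)·N(d₂)
   = 191.6597·0.962502 − 127.6710·0.588463·0.872631 = 118.912338
B₀ = V₀ − E₀ = 191.6597 − 118.912338 = 72.747362
spread = −(1/T)·ln(B₀/D) − r = −(1/7.1461)·ln(72.747362/127.6710) − 0.0742 = 0.00450923

spread=0.0045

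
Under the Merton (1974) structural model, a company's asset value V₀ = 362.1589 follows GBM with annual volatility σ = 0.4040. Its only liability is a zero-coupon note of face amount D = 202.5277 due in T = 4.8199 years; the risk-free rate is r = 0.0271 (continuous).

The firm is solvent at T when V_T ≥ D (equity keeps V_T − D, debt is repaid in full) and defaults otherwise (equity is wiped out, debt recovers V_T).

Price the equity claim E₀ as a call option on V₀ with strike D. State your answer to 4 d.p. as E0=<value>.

E0=209.8462

d₁ = [ln(V₀/D) + (r + σ²/2)T] / (σ√T)
   = [ln(362.1589/202.5277) + (0.0271 + 0.5·0.4040²)·4.8199] / (0.4040·√4.8199)
   = [0.581206 + 0.523962] / 0.886953 = 1.246028
d₂ = d₁ − σ√T = 1.246028 − 0.886953 = 0.359076
N(d₁) = 0.893623,  N(d₂) = 0.640231,  e^(−rT) = 0.877552
E₀ = V₀·N(d₁) − D·e^(−rT)·N(d₂)
   = 362.1589·0.893623 − 202.5277·0.877552·0.640231 = 209.846232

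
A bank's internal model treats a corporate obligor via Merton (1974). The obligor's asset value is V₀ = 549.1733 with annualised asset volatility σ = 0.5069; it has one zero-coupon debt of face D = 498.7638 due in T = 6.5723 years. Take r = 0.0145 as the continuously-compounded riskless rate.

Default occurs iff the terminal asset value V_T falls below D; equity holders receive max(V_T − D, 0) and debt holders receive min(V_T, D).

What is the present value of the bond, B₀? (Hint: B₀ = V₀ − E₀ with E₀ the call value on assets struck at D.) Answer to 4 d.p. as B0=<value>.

B0=256.3213

d₁ = [ln(V₀/D) + (r + σ²/2)T] / (σ√T)
   = [ln(549.1733/498.7638) + (0.0145 + 0.5·0.5069²)·6.5723] / (0.5069·√6.5723)
   = [0.096281 + 0.939667] / 1.299514 = 0.797181
d₂ = d₁ − σ√T = 0.797181 − 1.299514 = -0.502333
N(d₁) = 0.787327,  N(d₂) = 0.307717,  e^(−rT) = 0.909102
E₀ = V₀·N(d₁) − D·e^(−rT)·N(d₂)
   = 549.1733·0.787327 − 498.7638·0.909102·0.307717 = 292.851960
B₀ = V₀ − E₀ = 549.1733 − 292.851960 = 256.321340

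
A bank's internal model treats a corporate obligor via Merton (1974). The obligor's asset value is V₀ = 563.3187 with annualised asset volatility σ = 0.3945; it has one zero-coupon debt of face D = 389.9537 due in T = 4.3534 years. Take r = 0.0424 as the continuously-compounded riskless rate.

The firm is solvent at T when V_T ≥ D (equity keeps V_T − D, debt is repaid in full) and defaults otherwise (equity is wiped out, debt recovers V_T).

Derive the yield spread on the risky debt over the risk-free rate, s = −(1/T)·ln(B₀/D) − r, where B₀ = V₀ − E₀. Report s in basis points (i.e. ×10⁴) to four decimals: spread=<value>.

spread=387.6093

d₁ = [ln(V₀/D) + (r + σ²/2)T] / (σ√T)
   = [ln(563.3187/389.9537) + (0.0424 + 0.5·0.3945²)·4.3534] / (0.3945·√4.3534)
   = [0.367818 + 0.523345] / 0.823116 = 1.082668
d₂ = d₁ − σ√T = 1.082668 − 0.823116 = 0.259552
N(d₁) = 0.860522,  N(d₂) = 0.602395,  e^(−rT) = 0.831450
E₀ = V₀·N(d₁) − D·e^(−rT)·N(d₂)
   = 563.3187·0.860522 − 389.9537·0.831450·0.602395 = 289.435427
B₀ = V₀ − E₀ = 563.3187 − 289.435427 = 273.883273
spread = −(1/T)·ln(B₀/D) − r = −(1/4.3534)·ln(273.883273/389.9537) − 0.0424 = 0.03876093
in basis points: 0.03876093 × 10⁴ = 387.6093 bp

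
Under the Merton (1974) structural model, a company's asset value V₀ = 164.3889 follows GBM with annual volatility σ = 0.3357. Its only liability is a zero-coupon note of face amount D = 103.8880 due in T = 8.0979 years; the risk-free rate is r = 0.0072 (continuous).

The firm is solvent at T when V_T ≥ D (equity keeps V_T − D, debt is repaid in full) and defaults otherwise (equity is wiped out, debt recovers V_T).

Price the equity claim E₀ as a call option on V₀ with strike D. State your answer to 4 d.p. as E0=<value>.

E0=87.5653

d₁ = [ln(V₀/D) + (r + σ²/2)T] / (σ√T)
   = [ln(164.3889/103.8880) + (0.0072 + 0.5·0.3357²)·8.0979] / (0.3357·√8.0979)
   = [0.458922 + 0.514599] / 0.955295 = 1.019079
d₂ = d₁ − σ√T = 1.019079 − 0.955295 = 0.063784
N(d₁) = 0.845917,  N(d₂) = 0.525429,  e^(−rT) = 0.943362
E₀ = V₀·N(d₁) − D·e^(−rT)·N(d₂)
   = 164.3889·0.845917 − 103.8880·0.943362·0.525429 = 87.565268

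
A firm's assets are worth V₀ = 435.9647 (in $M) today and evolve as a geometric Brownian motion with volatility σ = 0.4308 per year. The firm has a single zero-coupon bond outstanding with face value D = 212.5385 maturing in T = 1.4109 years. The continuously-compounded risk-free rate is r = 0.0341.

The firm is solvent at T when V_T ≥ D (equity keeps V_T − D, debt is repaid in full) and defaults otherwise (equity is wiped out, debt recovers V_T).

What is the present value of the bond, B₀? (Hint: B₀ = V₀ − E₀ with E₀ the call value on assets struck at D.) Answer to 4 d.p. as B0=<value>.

B0=198.1829

d₁ = [ln(V₀/D) + (r + σ²/2)T] / (σ√T)
   = [ln(435.9647/212.5385) + (0.0341 + 0.5·0.4308²)·1.4109] / (0.4308·√1.4109)
   = [0.718438 + 0.179035] / 0.511710 = 1.753871
d₂ = d₁ − σ√T = 1.753871 − 0.511710 = 1.242161
N(d₁) = 0.960274,  N(d₂) = 0.892912,  e^(−rT) = 0.953027
E₀ = V₀·N(d₁) − D·e^(−rT)·N(d₂)
   = 435.9647·0.960274 − 212.5385·0.953027·0.892912 = 237.781756
B₀ = V₀ − E₀ = 435.9647 − 237.781756 = 198.182944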